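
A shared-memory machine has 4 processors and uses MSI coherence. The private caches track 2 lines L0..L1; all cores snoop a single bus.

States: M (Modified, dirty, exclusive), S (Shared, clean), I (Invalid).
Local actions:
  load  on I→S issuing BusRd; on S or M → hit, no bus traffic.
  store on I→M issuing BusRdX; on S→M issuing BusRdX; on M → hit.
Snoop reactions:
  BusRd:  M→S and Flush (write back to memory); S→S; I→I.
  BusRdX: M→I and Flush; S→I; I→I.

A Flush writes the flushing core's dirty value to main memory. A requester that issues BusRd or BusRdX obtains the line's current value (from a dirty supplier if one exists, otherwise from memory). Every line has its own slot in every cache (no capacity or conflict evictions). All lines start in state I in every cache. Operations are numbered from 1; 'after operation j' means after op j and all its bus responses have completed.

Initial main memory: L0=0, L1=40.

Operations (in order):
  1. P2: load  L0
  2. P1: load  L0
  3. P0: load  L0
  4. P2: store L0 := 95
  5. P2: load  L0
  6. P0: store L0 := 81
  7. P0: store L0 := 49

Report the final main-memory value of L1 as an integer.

1. P2: load  L0  bus=[BusRd]  L0: P0=I P1=I P2=S P3=I  mem[L0]=0
2. P1: load  L0  bus=[BusRd]  L0: P0=I P1=S P2=S P3=I  mem[L0]=0
3. P0: load  L0  bus=[BusRd]  L0: P0=S P1=S P2=S P3=I  mem[L0]=0
4. P2: store L0 := 95  bus=[BusRdX]  L0: P0=I P1=I P2=M P3=I  mem[L0]=0
5. P2: load  L0  bus=[-]  L0: P0=I P1=I P2=M P3=I  mem[L0]=0
6. P0: store L0 := 81  bus=[BusRdX,Flush]  L0: P0=M P1=I P2=I P3=I  mem[L0]=95
7. P0: store L0 := 49  bus=[-]  L0: P0=M P1=I P2=I P3=I  mem[L0]=95

memory[L1] = 40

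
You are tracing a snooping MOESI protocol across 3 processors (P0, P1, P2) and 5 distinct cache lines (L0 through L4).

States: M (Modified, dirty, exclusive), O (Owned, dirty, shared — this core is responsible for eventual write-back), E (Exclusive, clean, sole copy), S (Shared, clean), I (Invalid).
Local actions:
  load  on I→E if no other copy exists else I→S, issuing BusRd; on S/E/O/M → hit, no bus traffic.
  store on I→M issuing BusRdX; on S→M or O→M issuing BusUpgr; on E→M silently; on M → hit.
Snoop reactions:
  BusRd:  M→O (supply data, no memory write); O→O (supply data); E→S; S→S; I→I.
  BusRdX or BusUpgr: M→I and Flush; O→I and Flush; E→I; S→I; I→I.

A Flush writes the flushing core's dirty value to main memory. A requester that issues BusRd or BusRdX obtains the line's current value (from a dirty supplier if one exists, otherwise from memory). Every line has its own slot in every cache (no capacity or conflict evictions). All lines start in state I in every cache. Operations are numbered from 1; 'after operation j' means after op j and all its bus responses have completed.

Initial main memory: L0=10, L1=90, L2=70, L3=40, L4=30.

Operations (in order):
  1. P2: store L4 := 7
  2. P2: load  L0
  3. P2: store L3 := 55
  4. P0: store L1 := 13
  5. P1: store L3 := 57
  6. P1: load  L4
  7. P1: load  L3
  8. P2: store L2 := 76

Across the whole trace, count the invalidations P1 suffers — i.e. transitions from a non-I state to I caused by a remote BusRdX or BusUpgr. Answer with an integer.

invalidations = 0

1. P2: store L4 := 7  bus=[BusRdX]  L4: P0=I P1=I P2=M  mem[L4]=30
2. P2: load  L0  bus=[BusRd]  L0: P0=I P1=I P2=E  mem[L0]=10
3. P2: store L3 := 55  bus=[BusRdX]  L3: P0=I P1=I P2=M  mem[L3]=40
4. P0: store L1 := 13  bus=[BusRdX]  L1: P0=M P1=I P2=I  mem[L1]=90
5. P1: store L3 := 57  bus=[BusRdX,Flush]  L3: P0=I P1=M P2=I  mem[L3]=55
6. P1: load  L4  bus=[BusRd]  L4: P0=I P1=S P2=O  mem[L4]=30
7. P1: load  L3  bus=[-]  L3: P0=I P1=M P2=I  mem[L3]=55
8. P2: store L2 := 76  bus=[BusRdX]  L2: P0=I P1=I P2=M  mem[L2]=70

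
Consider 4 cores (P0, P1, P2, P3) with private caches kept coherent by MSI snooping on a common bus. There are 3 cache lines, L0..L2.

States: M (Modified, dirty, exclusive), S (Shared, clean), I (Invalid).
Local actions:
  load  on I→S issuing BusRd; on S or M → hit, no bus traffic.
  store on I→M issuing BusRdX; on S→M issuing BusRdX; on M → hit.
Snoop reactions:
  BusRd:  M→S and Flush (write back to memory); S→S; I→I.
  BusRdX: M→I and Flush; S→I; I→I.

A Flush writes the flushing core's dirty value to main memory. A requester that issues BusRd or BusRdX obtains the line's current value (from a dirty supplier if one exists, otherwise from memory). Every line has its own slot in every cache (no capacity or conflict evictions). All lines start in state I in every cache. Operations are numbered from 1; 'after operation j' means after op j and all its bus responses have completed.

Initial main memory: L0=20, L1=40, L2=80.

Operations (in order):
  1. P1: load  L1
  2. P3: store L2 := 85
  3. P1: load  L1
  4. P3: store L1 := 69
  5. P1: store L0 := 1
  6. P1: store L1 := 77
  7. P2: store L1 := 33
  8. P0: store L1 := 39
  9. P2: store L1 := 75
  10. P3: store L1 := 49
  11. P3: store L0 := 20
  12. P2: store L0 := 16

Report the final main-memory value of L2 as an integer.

memory[L2] = 80

[1] P1: load  L1 | P0:I, P1:S(40), P2:I, P3:I | bus: BusRd
[2] P3: store L2 := 85 | P0:I, P1:I, P2:I, P3:M(85) | bus: BusRdX
[3] P1: load  L1 | P0:I, P1:S(40), P2:I, P3:I | bus: none
[4] P3: store L1 := 69 | P0:I, P1:I, P2:I, P3:M(69) | bus: BusRdX
[5] P1: store L0 := 1 | P0:I, P1:M(1), P2:I, P3:I | bus: BusRdX
[6] P1: store L1 := 77 | P0:I, P1:M(77), P2:I, P3:I | bus: BusRdX,Flush
[7] P2: store L1 := 33 | P0:I, P1:I, P2:M(33), P3:I | bus: BusRdX,Flush
[8] P0: store L1 := 39 | P0:M(39), P1:I, P2:I, P3:I | bus: BusRdX,Flush
[9] P2: store L1 := 75 | P0:I, P1:I, P2:M(75), P3:I | bus: BusRdX,Flush
[10] P3: store L1 := 49 | P0:I, P1:I, P2:I, P3:M(49) | bus: BusRdX,Flush
[11] P3: store L0 := 20 | P0:I, P1:I, P2:I, P3:M(20) | bus: BusRdX,Flush
[12] P2: store L0 := 16 | P0:I, P1:I, P2:M(16), P3:I | bus: BusRdX,Flush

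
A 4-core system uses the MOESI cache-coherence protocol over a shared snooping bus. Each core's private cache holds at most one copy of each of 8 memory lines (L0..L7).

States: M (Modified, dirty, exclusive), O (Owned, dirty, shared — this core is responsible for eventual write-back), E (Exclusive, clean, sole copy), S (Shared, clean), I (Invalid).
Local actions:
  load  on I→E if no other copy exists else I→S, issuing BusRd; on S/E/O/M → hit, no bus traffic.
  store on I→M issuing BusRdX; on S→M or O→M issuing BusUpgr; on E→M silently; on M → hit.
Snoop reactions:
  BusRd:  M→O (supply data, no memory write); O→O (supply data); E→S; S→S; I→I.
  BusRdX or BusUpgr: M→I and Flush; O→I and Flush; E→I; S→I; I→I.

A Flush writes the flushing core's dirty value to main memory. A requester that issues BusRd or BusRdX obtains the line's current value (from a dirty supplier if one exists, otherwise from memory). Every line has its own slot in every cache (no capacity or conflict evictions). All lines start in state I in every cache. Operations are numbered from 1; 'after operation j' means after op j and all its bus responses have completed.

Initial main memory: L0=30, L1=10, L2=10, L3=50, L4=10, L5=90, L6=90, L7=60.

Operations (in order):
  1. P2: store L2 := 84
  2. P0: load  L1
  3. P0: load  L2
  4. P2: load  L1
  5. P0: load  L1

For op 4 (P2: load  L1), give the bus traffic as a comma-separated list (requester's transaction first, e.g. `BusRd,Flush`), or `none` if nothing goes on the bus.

1. P2: store L2 := 84  bus=[BusRdX]  L2: P0=I P1=I P2=M P3=I  mem[L2]=10
2. P0: load  L1  bus=[BusRd]  L1: P0=E P1=I P2=I P3=I  mem[L1]=10
3. P0: load  L2  bus=[BusRd]  L2: P0=S P1=I P2=O P3=I  mem[L2]=10
4. P2: load  L1  bus=[BusRd]  L1: P0=S P1=I P2=S P3=I  mem[L1]=10
5. P0: load  L1  bus=[-]  L1: P0=S P1=I P2=S P3=I  mem[L1]=10

bus = BusRd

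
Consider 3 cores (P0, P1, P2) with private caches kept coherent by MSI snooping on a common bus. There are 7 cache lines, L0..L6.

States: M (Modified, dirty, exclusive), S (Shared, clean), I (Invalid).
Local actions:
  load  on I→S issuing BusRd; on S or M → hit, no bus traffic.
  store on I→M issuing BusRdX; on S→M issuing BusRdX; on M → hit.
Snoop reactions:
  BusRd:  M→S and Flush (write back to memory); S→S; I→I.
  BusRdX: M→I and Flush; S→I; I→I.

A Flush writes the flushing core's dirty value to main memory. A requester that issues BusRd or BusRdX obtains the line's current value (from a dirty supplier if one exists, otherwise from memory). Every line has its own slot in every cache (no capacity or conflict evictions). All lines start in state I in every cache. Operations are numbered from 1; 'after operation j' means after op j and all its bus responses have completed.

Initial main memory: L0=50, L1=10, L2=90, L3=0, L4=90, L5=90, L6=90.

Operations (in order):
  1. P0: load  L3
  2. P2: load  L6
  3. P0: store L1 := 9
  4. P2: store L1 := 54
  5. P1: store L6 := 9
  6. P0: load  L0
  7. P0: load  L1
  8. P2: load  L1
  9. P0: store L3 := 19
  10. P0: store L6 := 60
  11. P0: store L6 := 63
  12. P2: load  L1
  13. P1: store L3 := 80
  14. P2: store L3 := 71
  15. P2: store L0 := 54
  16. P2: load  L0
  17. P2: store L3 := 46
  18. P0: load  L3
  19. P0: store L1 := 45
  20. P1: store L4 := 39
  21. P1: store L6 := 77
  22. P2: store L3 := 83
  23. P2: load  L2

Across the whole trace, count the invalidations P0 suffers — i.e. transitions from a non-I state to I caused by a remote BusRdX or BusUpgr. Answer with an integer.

  op1 P0: load  L3 → S/I/I on L3; bus BusRd; mem=0
  op2 P2: load  L6 → I/I/S on L6; bus BusRd; mem=90
  op3 P0: store L1 := 9 → M/I/I on L1; bus BusRdX; mem=10
  op4 P2: store L1 := 54 → I/I/M on L1; bus BusRdX Flush; mem=9
  op5 P1: store L6 := 9 → I/M/I on L6; bus BusRdX; mem=90
  op6 P0: load  L0 → S/I/I on L0; bus BusRd; mem=50
  op7 P0: load  L1 → S/I/S on L1; bus BusRd Flush; mem=54
  op8 P2: load  L1 → S/I/S on L1; bus (none); mem=54
  op9 P0: store L3 := 19 → M/I/I on L3; bus BusRdX; mem=0
  op10 P0: store L6 := 60 → M/I/I on L6; bus BusRdX Flush; mem=9
  op11 P0: store L6 := 63 → M/I/I on L6; bus (none); mem=9
  op12 P2: load  L1 → S/I/S on L1; bus (none); mem=54
  op13 P1: store L3 := 80 → I/M/I on L3; bus BusRdX Flush; mem=19
  op14 P2: store L3 := 71 → I/I/M on L3; bus BusRdX Flush; mem=80
  op15 P2: store L0 := 54 → I/I/M on L0; bus BusRdX; mem=50
  op16 P2: load  L0 → I/I/M on L0; bus (none); mem=50
  op17 P2: store L3 := 46 → I/I/M on L3; bus (none); mem=80
  op18 P0: load  L3 → S/I/S on L3; bus BusRd Flush; mem=46
  op19 P0: store L1 := 45 → M/I/I on L1; bus BusRdX; mem=54
  op20 P1: store L4 := 39 → I/M/I on L4; bus BusRdX; mem=90
  op21 P1: store L6 := 77 → I/M/I on L6; bus BusRdX Flush; mem=63
  op22 P2: store L3 := 83 → I/I/M on L3; bus BusRdX; mem=46
  op23 P2: load  L2 → I/I/S on L2; bus BusRd; mem=90

invalidations = 5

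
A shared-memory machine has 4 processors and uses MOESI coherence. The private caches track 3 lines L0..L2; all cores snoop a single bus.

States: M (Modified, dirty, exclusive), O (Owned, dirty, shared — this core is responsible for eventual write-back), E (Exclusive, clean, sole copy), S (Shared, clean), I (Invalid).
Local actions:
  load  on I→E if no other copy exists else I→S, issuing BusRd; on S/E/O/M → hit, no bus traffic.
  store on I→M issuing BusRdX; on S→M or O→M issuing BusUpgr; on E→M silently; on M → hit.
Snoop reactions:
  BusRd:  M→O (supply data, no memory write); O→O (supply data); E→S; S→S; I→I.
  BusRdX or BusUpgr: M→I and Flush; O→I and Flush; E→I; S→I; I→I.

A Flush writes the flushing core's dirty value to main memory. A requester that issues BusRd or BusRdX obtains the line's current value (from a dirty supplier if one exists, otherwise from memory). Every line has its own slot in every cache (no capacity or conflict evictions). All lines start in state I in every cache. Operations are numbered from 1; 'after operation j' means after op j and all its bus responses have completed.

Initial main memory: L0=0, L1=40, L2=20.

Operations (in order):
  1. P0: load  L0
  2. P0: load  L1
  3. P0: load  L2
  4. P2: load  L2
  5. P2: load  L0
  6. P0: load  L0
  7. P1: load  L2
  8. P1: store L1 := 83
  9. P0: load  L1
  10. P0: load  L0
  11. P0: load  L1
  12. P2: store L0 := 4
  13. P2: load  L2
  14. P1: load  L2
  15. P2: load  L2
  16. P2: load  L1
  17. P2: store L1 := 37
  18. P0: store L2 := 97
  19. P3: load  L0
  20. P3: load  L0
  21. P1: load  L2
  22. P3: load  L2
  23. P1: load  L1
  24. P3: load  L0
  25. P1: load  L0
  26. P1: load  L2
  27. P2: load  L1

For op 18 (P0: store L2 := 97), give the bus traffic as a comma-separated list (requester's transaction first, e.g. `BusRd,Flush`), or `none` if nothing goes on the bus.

step 1: P0: load  L0  ⟶  EIII  (L0)  txn=BusRd  M[L0]=0
step 2: P0: load  L1  ⟶  EIII  (L1)  txn=BusRd  M[L1]=40
step 3: P0: load  L2  ⟶  EIII  (L2)  txn=BusRd  M[L2]=20
step 4: P2: load  L2  ⟶  SISI  (L2)  txn=BusRd  M[L2]=20
step 5: P2: load  L0  ⟶  SISI  (L0)  txn=BusRd  M[L0]=0
step 6: P0: load  L0  ⟶  SISI  (L0)  txn=∅  M[L0]=0
step 7: P1: load  L2  ⟶  SSSI  (L2)  txn=BusRd  M[L2]=20
step 8: P1: store L1 := 83  ⟶  IMII  (L1)  txn=BusRdX  M[L1]=40
step 9: P0: load  L1  ⟶  SOII  (L1)  txn=BusRd  M[L1]=40
step 10: P0: load  L0  ⟶  SISI  (L0)  txn=∅  M[L0]=0
step 11: P0: load  L1  ⟶  SOII  (L1)  txn=∅  M[L1]=40
step 12: P2: store L0 := 4  ⟶  IIMI  (L0)  txn=BusUpgr  M[L0]=0
step 13: P2: load  L2  ⟶  SSSI  (L2)  txn=∅  M[L2]=20
step 14: P1: load  L2  ⟶  SSSI  (L2)  txn=∅  M[L2]=20
step 15: P2: load  L2  ⟶  SSSI  (L2)  txn=∅  M[L2]=20
step 16: P2: load  L1  ⟶  SOSI  (L1)  txn=BusRd  M[L1]=40
step 17: P2: store L1 := 37  ⟶  IIMI  (L1)  txn=BusUpgr+Flush  M[L1]=83
step 18: P0: store L2 := 97  ⟶  MIII  (L2)  txn=BusUpgr  M[L2]=20
step 19: P3: load  L0  ⟶  IIOS  (L0)  txn=BusRd  M[L0]=0
step 20: P3: load  L0  ⟶  IIOS  (L0)  txn=∅  M[L0]=0
step 21: P1: load  L2  ⟶  OSII  (L2)  txn=BusRd  M[L2]=20
step 22: P3: load  L2  ⟶  OSIS  (L2)  txn=BusRd  M[L2]=20
step 23: P1: load  L1  ⟶  ISOI  (L1)  txn=BusRd  M[L1]=83
step 24: P3: load  L0  ⟶  IIOS  (L0)  txn=∅  M[L0]=0
step 25: P1: load  L0  ⟶  ISOS  (L0)  txn=BusRd  M[L0]=0
step 26: P1: load  L2  ⟶  OSIS  (L2)  txn=∅  M[L2]=20
step 27: P2: load  L1  ⟶  ISOI  (L1)  txn=∅  M[L1]=83

bus = BusUpgr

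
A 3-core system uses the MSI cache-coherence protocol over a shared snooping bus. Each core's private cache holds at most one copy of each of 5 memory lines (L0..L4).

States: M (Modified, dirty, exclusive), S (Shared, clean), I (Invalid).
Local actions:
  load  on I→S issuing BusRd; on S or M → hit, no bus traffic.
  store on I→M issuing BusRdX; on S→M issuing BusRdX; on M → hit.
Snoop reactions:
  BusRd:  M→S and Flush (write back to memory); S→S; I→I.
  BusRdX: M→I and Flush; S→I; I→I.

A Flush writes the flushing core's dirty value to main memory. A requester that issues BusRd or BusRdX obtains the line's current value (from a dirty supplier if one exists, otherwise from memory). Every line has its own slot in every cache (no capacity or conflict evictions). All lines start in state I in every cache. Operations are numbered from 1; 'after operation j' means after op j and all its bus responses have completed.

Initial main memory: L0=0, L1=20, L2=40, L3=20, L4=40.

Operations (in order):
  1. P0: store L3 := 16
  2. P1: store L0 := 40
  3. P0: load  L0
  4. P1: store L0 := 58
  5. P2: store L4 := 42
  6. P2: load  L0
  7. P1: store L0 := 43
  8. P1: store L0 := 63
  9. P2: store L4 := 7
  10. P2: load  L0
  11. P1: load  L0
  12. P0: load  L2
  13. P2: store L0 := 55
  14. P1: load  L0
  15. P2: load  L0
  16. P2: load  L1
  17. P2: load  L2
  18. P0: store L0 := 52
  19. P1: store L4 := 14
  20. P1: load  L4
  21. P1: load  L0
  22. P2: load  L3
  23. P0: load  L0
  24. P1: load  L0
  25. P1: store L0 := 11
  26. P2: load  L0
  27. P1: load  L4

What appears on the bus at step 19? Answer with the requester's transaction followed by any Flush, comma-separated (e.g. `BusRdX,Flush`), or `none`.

bus = BusRdX,Flush

1. P0: store L3 := 16  bus=[BusRdX]  L3: P0=M P1=I P2=I  mem[L3]=20
2. P1: store L0 := 40  bus=[BusRdX]  L0: P0=I P1=M P2=I  mem[L0]=0
3. P0: load  L0  bus=[BusRd,Flush]  L0: P0=S P1=S P2=I  mem[L0]=40
4. P1: store L0 := 58  bus=[BusRdX]  L0: P0=I P1=M P2=I  mem[L0]=40
5. P2: store L4 := 42  bus=[BusRdX]  L4: P0=I P1=I P2=M  mem[L4]=40
6. P2: load  L0  bus=[BusRd,Flush]  L0: P0=I P1=S P2=S  mem[L0]=58
7. P1: store L0 := 43  bus=[BusRdX]  L0: P0=I P1=M P2=I  mem[L0]=58
8. P1: store L0 := 63  bus=[-]  L0: P0=I P1=M P2=I  mem[L0]=58
9. P2: store L4 := 7  bus=[-]  L4: P0=I P1=I P2=M  mem[L4]=40
10. P2: load  L0  bus=[BusRd,Flush]  L0: P0=I P1=S P2=S  mem[L0]=63
11. P1: load  L0  bus=[-]  L0: P0=I P1=S P2=S  mem[L0]=63
12. P0: load  L2  bus=[BusRd]  L2: P0=S P1=I P2=I  mem[L2]=40
13. P2: store L0 := 55  bus=[BusRdX]  L0: P0=I P1=I P2=M  mem[L0]=63
14. P1: load  L0  bus=[BusRd,Flush]  L0: P0=I P1=S P2=S  mem[L0]=55
15. P2: load  L0  bus=[-]  L0: P0=I P1=S P2=S  mem[L0]=55
16. P2: load  L1  bus=[BusRd]  L1: P0=I P1=I P2=S  mem[L1]=20
17. P2: load  L2  bus=[BusRd]  L2: P0=S P1=I P2=S  mem[L2]=40
18. P0: store L0 := 52  bus=[BusRdX]  L0: P0=M P1=I P2=I  mem[L0]=55
19. P1: store L4 := 14  bus=[BusRdX,Flush]  L4: P0=I P1=M P2=I  mem[L4]=7
20. P1: load  L4  bus=[-]  L4: P0=I P1=M P2=I  mem[L4]=7
21. P1: load  L0  bus=[BusRd,Flush]  L0: P0=S P1=S P2=I  mem[L0]=52
22. P2: load  L3  bus=[BusRd,Flush]  L3: P0=S P1=I P2=S  mem[L3]=16
23. P0: load  L0  bus=[-]  L0: P0=S P1=S P2=I  mem[L0]=52
24. P1: load  L0  bus=[-]  L0: P0=S P1=S P2=I  mem[L0]=52
25. P1: store L0 := 11  bus=[BusRdX]  L0: P0=I P1=M P2=I  mem[L0]=52
26. P2: load  L0  bus=[BusRd,Flush]  L0: P0=I P1=S P2=S  mem[L0]=11
27. P1: load  L4  bus=[-]  L4: P0=I P1=M P2=I  mem[L4]=7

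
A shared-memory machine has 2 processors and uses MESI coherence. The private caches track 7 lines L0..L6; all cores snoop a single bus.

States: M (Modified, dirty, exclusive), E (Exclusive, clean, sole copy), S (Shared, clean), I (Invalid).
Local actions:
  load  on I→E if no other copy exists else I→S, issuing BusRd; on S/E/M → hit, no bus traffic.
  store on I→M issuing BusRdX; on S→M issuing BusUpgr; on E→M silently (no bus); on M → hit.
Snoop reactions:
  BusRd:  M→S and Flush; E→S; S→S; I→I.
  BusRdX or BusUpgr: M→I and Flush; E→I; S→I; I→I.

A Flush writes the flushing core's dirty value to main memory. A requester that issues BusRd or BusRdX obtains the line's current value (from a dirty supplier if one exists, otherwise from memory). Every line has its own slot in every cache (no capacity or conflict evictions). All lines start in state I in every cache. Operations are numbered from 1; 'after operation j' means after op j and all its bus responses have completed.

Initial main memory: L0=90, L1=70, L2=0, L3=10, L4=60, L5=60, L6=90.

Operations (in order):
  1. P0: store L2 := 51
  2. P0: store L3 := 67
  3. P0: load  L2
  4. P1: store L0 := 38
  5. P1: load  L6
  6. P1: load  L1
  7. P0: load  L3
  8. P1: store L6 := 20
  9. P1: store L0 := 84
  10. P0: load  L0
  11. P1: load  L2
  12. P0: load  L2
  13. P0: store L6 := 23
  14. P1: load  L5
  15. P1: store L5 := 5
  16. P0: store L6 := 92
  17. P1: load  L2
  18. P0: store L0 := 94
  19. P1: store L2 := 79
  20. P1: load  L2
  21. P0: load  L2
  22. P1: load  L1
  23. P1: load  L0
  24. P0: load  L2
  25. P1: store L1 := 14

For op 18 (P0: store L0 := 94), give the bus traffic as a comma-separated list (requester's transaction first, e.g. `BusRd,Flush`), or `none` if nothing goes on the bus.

[1] P0: store L2 := 51 | P0:M(51), P1:I | bus: BusRdX
[2] P0: store L3 := 67 | P0:M(67), P1:I | bus: BusRdX
[3] P0: load  L2 | P0:M(51), P1:I | bus: none
[4] P1: store L0 := 38 | P0:I, P1:M(38) | bus: BusRdX
[5] P1: load  L6 | P0:I, P1:E(90) | bus: BusRd
[6] P1: load  L1 | P0:I, P1:E(70) | bus: BusRd
[7] P0: load  L3 | P0:M(67), P1:I | bus: none
[8] P1: store L6 := 20 | P0:I, P1:M(20) | bus: none
[9] P1: store L0 := 84 | P0:I, P1:M(84) | bus: none
[10] P0: load  L0 | P0:S(84), P1:S(84) | bus: BusRd,Flush
[11] P1: load  L2 | P0:S(51), P1:S(51) | bus: BusRd,Flush
[12] P0: load  L2 | P0:S(51), P1:S(51) | bus: none
[13] P0: store L6 := 23 | P0:M(23), P1:I | bus: BusRdX,Flush
[14] P1: load  L5 | P0:I, P1:E(60) | bus: BusRd
[15] P1: store L5 := 5 | P0:I, P1:M(5) | bus: none
[16] P0: store L6 := 92 | P0:M(92), P1:I | bus: none
[17] P1: load  L2 | P0:S(51), P1:S(51) | bus: none
[18] P0: store L0 := 94 | P0:M(94), P1:I | bus: BusUpgr
[19] P1: store L2 := 79 | P0:I, P1:M(79) | bus: BusUpgr
[20] P1: load  L2 | P0:I, P1:M(79) | bus: none
[21] P0: load  L2 | P0:S(79), P1:S(79) | bus: BusRd,Flush
[22] P1: load  L1 | P0:I, P1:E(70) | bus: none
[23] P1: load  L0 | P0:S(94), P1:S(94) | bus: BusRd,Flush
[24] P0: load  L2 | P0:S(79), P1:S(79) | bus: none
[25] P1: store L1 := 14 | P0:I, P1:M(14) | bus: none

bus = BusUpgr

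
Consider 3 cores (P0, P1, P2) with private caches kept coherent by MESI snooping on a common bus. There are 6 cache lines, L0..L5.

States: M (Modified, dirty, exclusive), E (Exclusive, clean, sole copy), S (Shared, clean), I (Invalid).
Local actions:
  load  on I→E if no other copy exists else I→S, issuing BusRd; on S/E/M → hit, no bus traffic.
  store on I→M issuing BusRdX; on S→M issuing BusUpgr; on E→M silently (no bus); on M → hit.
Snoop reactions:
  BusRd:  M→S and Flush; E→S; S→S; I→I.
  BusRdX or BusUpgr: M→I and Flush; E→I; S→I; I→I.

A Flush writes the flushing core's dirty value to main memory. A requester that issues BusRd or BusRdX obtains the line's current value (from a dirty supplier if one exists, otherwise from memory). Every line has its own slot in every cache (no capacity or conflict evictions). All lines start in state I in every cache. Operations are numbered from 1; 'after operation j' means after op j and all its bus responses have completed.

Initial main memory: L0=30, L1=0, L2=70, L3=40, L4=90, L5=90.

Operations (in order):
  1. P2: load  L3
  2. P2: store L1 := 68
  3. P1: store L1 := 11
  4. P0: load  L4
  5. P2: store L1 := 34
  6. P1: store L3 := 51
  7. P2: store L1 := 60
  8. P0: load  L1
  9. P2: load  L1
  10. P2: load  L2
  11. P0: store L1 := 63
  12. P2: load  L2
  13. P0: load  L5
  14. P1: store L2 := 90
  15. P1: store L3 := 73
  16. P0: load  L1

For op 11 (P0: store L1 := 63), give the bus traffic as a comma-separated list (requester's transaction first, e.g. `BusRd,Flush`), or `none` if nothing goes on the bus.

step 1: P2: load  L3  ⟶  IIE  (L3)  txn=BusRd  M[L3]=40
step 2: P2: store L1 := 68  ⟶  IIM  (L1)  txn=BusRdX  M[L1]=0
step 3: P1: store L1 := 11  ⟶  IMI  (L1)  txn=BusRdX+Flush  M[L1]=68
step 4: P0: load  L4  ⟶  EII  (L4)  txn=BusRd  M[L4]=90
step 5: P2: store L1 := 34  ⟶  IIM  (L1)  txn=BusRdX+Flush  M[L1]=11
step 6: P1: store L3 := 51  ⟶  IMI  (L3)  txn=BusRdX  M[L3]=40
step 7: P2: store L1 := 60  ⟶  IIM  (L1)  txn=∅  M[L1]=11
step 8: P0: load  L1  ⟶  SIS  (L1)  txn=BusRd+Flush  M[L1]=60
step 9: P2: load  L1  ⟶  SIS  (L1)  txn=∅  M[L1]=60
step 10: P2: load  L2  ⟶  IIE  (L2)  txn=BusRd  M[L2]=70
step 11: P0: store L1 := 63  ⟶  MII  (L1)  txn=BusUpgr  M[L1]=60
step 12: P2: load  L2  ⟶  IIE  (L2)  txn=∅  M[L2]=70
step 13: P0: load  L5  ⟶  EII  (L5)  txn=BusRd  M[L5]=90
step 14: P1: store L2 := 90  ⟶  IMI  (L2)  txn=BusRdX  M[L2]=70
step 15: P1: store L3 := 73  ⟶  IMI  (L3)  txn=∅  M[L3]=40
step 16: P0: load  L1  ⟶  MII  (L1)  txn=∅  M[L1]=60

bus = BusUpgr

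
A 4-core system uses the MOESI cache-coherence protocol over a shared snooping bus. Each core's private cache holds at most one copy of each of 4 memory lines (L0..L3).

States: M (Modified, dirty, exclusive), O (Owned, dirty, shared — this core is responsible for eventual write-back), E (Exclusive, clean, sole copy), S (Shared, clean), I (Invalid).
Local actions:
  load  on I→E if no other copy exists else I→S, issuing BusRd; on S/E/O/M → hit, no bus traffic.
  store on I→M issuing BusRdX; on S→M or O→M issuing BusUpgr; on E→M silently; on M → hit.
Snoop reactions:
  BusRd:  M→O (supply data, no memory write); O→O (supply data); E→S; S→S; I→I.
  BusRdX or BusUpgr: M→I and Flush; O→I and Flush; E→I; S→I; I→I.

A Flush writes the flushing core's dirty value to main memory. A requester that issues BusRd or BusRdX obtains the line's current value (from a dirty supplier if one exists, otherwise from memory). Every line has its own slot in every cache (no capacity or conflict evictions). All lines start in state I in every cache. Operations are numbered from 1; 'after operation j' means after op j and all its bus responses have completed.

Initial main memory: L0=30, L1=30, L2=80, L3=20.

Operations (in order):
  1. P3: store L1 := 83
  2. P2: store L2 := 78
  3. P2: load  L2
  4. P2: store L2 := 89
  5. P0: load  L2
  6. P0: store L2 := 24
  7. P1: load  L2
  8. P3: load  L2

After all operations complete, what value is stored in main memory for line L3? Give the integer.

  op1 P3: store L1 := 83 → I/I/I/M on L1; bus BusRdX; mem=30
  op2 P2: store L2 := 78 → I/I/M/I on L2; bus BusRdX; mem=80
  op3 P2: load  L2 → I/I/M/I on L2; bus (none); mem=80
  op4 P2: store L2 := 89 → I/I/M/I on L2; bus (none); mem=80
  op5 P0: load  L2 → S/I/O/I on L2; bus BusRd; mem=80
  op6 P0: store L2 := 24 → M/I/I/I on L2; bus BusUpgr Flush; mem=89
  op7 P1: load  L2 → O/S/I/I on L2; bus BusRd; mem=89
  op8 P3: load  L2 → O/S/I/S on L2; bus BusRd; mem=89

memory[L3] = 20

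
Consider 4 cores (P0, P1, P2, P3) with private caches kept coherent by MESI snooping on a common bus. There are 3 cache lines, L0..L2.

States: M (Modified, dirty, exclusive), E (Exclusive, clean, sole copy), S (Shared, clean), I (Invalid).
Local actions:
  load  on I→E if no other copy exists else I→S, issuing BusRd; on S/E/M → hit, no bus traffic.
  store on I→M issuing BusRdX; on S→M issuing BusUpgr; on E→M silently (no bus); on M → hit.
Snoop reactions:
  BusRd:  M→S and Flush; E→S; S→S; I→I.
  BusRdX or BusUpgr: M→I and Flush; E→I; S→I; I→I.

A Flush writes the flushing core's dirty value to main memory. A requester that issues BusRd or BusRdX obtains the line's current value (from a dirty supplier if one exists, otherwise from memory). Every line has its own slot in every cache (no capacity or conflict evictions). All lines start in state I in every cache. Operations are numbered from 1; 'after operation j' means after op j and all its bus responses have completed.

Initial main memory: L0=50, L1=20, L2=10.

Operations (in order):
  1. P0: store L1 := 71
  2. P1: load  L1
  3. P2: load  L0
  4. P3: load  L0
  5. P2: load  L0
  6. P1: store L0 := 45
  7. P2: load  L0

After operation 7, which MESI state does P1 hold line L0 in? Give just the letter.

  op1 P0: store L1 := 71 → M/I/I/I on L1; bus BusRdX; mem=20
  op2 P1: load  L1 → S/S/I/I on L1; bus BusRd Flush; mem=71
  op3 P2: load  L0 → I/I/E/I on L0; bus BusRd; mem=50
  op4 P3: load  L0 → I/I/S/S on L0; bus BusRd; mem=50
  op5 P2: load  L0 → I/I/S/S on L0; bus (none); mem=50
  op6 P1: store L0 := 45 → I/M/I/I on L0; bus BusRdX; mem=50
  op7 P2: load  L0 → I/S/S/I on L0; bus BusRd Flush; mem=45

state = S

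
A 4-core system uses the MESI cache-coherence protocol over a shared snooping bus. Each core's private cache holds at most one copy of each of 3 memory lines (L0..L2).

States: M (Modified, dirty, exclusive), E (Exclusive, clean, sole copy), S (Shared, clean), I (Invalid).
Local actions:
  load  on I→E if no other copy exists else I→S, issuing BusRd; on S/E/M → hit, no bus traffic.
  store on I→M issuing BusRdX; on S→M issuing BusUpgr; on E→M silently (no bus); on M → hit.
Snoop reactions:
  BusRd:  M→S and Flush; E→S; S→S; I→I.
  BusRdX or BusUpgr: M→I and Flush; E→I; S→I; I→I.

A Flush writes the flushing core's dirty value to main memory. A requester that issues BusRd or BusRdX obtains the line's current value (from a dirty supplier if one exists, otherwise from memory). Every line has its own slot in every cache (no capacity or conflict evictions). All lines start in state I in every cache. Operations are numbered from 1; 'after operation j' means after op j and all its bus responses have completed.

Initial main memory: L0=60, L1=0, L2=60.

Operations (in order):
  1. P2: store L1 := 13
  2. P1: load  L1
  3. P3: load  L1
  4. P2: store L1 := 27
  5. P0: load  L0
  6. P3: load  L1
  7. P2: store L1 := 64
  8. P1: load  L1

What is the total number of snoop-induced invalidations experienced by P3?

  op1 P2: store L1 := 13 → I/I/M/I on L1; bus BusRdX; mem=0
  op2 P1: load  L1 → I/S/S/I on L1; bus BusRd Flush; mem=13
  op3 P3: load  L1 → I/S/S/S on L1; bus BusRd; mem=13
  op4 P2: store L1 := 27 → I/I/M/I on L1; bus BusUpgr; mem=13
  op5 P0: load  L0 → E/I/I/I on L0; bus BusRd; mem=60
  op6 P3: load  L1 → I/I/S/S on L1; bus BusRd Flush; mem=27
  op7 P2: store L1 := 64 → I/I/M/I on L1; bus BusUpgr; mem=27
  op8 P1: load  L1 → I/S/S/I on L1; bus BusRd Flush; mem=64

invalidations = 2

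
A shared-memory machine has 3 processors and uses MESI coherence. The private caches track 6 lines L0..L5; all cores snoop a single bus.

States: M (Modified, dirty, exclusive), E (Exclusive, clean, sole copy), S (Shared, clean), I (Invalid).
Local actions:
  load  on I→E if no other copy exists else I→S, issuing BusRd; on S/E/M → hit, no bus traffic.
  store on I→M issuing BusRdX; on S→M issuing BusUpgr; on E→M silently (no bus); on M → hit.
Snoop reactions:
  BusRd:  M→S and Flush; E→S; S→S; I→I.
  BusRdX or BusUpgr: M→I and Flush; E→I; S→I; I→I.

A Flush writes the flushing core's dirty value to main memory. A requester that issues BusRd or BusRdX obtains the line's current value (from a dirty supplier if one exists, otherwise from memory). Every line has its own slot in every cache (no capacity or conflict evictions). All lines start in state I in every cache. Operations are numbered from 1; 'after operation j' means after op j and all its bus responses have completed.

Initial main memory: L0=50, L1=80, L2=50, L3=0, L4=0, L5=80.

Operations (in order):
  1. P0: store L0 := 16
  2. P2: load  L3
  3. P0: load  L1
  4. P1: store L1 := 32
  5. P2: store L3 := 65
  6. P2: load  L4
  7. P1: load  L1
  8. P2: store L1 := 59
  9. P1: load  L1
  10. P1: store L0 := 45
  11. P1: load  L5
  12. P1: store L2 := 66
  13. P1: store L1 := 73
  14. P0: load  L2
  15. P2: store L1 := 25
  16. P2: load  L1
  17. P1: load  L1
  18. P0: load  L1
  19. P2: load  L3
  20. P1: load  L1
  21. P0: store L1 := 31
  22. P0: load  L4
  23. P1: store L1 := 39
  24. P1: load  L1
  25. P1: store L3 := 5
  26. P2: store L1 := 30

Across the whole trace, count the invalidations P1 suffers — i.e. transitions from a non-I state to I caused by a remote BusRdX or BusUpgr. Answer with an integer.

1. P0: store L0 := 16  bus=[BusRdX]  L0: P0=M P1=I P2=I  mem[L0]=50
2. P2: load  L3  bus=[BusRd]  L3: P0=I P1=I P2=E  mem[L3]=0
3. P0: load  L1  bus=[BusRd]  L1: P0=E P1=I P2=I  mem[L1]=80
4. P1: store L1 := 32  bus=[BusRdX]  L1: P0=I P1=M P2=I  mem[L1]=80
5. P2: store L3 := 65  bus=[-]  L3: P0=I P1=I P2=M  mem[L3]=0
6. P2: load  L4  bus=[BusRd]  L4: P0=I P1=I P2=E  mem[L4]=0
7. P1: load  L1  bus=[-]  L1: P0=I P1=M P2=I  mem[L1]=80
8. P2: store L1 := 59  bus=[BusRdX,Flush]  L1: P0=I P1=I P2=M  mem[L1]=32
9. P1: load  L1  bus=[BusRd,Flush]  L1: P0=I P1=S P2=S  mem[L1]=59
10. P1: store L0 := 45  bus=[BusRdX,Flush]  L0: P0=I P1=M P2=I  mem[L0]=16
11. P1: load  L5  bus=[BusRd]  L5: P0=I P1=E P2=I  mem[L5]=80
12. P1: store L2 := 66  bus=[BusRdX]  L2: P0=I P1=M P2=I  mem[L2]=50
13. P1: store L1 := 73  bus=[BusUpgr]  L1: P0=I P1=M P2=I  mem[L1]=59
14. P0: load  L2  bus=[BusRd,Flush]  L2: P0=S P1=S P2=I  mem[L2]=66
15. P2: store L1 := 25  bus=[BusRdX,Flush]  L1: P0=I P1=I P2=M  mem[L1]=73
16. P2: load  L1  bus=[-]  L1: P0=I P1=I P2=M  mem[L1]=73
17. P1: load  L1  bus=[BusRd,Flush]  L1: P0=I P1=S P2=S  mem[L1]=25
18. P0: load  L1  bus=[BusRd]  L1: P0=S P1=S P2=S  mem[L1]=25
19. P2: load  L3  bus=[-]  L3: P0=I P1=I P2=M  mem[L3]=0
20. P1: load  L1  bus=[-]  L1: P0=S P1=S P2=S  mem[L1]=25
21. P0: store L1 := 31  bus=[BusUpgr]  L1: P0=M P1=I P2=I  mem[L1]=25
22. P0: load  L4  bus=[BusRd]  L4: P0=S P1=I P2=S  mem[L4]=0
23. P1: store L1 := 39  bus=[BusRdX,Flush]  L1: P0=I P1=M P2=I  mem[L1]=31
24. P1: load  L1  bus=[-]  L1: P0=I P1=M P2=I  mem[L1]=31
25. P1: store L3 := 5  bus=[BusRdX,Flush]  L3: P0=I P1=M P2=I  mem[L3]=65
26. P2: store L1 := 30  bus=[BusRdX,Flush]  L1: P0=I P1=I P2=M  mem[L1]=39

invalidations = 4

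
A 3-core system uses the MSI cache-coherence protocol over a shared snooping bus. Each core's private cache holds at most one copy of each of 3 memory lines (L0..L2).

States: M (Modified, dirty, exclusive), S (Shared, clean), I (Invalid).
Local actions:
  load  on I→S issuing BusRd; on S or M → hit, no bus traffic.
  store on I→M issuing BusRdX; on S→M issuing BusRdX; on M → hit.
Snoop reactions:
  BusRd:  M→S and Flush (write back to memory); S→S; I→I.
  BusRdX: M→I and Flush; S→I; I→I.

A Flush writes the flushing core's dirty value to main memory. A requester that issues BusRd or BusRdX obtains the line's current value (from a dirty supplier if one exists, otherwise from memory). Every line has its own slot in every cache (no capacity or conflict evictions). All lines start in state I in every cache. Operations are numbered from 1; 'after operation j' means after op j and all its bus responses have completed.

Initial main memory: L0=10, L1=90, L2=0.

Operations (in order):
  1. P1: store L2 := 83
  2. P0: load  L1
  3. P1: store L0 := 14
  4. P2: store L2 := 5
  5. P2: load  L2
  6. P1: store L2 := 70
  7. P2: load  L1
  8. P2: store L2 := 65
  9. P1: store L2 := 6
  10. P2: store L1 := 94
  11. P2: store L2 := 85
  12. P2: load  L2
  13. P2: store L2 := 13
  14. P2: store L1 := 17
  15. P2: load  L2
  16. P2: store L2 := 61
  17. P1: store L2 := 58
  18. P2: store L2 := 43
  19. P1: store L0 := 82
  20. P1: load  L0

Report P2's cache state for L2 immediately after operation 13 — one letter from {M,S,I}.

state = M

1. P1: store L2 := 83  bus=[BusRdX]  L2: P0=I P1=M P2=I  mem[L2]=0
2. P0: load  L1  bus=[BusRd]  L1: P0=S P1=I P2=I  mem[L1]=90
3. P1: store L0 := 14  bus=[BusRdX]  L0: P0=I P1=M P2=I  mem[L0]=10
4. P2: store L2 := 5  bus=[BusRdX,Flush]  L2: P0=I P1=I P2=M  mem[L2]=83
5. P2: load  L2  bus=[-]  L2: P0=I P1=I P2=M  mem[L2]=83
6. P1: store L2 := 70  bus=[BusRdX,Flush]  L2: P0=I P1=M P2=I  mem[L2]=5
7. P2: load  L1  bus=[BusRd]  L1: P0=S P1=I P2=S  mem[L1]=90
8. P2: store L2 := 65  bus=[BusRdX,Flush]  L2: P0=I P1=I P2=M  mem[L2]=70
9. P1: store L2 := 6  bus=[BusRdX,Flush]  L2: P0=I P1=M P2=I  mem[L2]=65
10. P2: store L1 := 94  bus=[BusRdX]  L1: P0=I P1=I P2=M  mem[L1]=90
11. P2: store L2 := 85  bus=[BusRdX,Flush]  L2: P0=I P1=I P2=M  mem[L2]=6
12. P2: load  L2  bus=[-]  L2: P0=I P1=I P2=M  mem[L2]=6
13. P2: store L2 := 13  bus=[-]  L2: P0=I P1=I P2=M  mem[L2]=6
14. P2: store L1 := 17  bus=[-]  L1: P0=I P1=I P2=M  mem[L1]=90
15. P2: load  L2  bus=[-]  L2: P0=I P1=I P2=M  mem[L2]=6
16. P2: store L2 := 61  bus=[-]  L2: P0=I P1=I P2=M  mem[L2]=6
17. P1: store L2 := 58  bus=[BusRdX,Flush]  L2: P0=I P1=M P2=I  mem[L2]=61
18. P2: store L2 := 43  bus=[BusRdX,Flush]  L2: P0=I P1=I P2=M  mem[L2]=58
19. P1: store L0 := 82  bus=[-]  L0: P0=I P1=M P2=I  mem[L0]=10
20. P1: load  L0  bus=[-]  L0: P0=I P1=M P2=I  mem[L0]=10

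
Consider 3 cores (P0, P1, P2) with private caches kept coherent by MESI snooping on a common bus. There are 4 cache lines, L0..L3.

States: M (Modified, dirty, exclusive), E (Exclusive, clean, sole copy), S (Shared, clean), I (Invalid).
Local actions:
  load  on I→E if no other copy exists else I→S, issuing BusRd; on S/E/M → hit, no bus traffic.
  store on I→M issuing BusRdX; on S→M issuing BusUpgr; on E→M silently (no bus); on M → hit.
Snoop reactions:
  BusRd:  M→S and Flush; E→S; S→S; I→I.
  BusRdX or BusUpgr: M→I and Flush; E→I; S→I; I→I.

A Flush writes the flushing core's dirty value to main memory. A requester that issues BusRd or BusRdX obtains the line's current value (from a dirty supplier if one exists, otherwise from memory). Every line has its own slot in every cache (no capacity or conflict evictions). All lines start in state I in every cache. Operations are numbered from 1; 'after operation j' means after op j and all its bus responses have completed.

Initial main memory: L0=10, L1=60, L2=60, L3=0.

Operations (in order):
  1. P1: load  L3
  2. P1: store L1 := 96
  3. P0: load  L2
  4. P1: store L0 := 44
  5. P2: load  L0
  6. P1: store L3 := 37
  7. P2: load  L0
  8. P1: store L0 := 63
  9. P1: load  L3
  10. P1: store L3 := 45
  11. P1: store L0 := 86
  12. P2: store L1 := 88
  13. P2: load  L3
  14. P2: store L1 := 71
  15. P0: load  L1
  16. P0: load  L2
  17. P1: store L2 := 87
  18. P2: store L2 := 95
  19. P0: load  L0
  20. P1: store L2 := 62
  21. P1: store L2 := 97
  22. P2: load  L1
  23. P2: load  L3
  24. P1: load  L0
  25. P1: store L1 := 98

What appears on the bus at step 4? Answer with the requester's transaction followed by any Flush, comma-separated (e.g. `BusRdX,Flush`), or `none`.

1. P1: load  L3  bus=[BusRd]  L3: P0=I P1=E P2=I  mem[L3]=0
2. P1: store L1 := 96  bus=[BusRdX]  L1: P0=I P1=M P2=I  mem[L1]=60
3. P0: load  L2  bus=[BusRd]  L2: P0=E P1=I P2=I  mem[L2]=60
4. P1: store L0 := 44  bus=[BusRdX]  L0: P0=I P1=M P2=I  mem[L0]=10
5. P2: load  L0  bus=[BusRd,Flush]  L0: P0=I P1=S P2=S  mem[L0]=44
6. P1: store L3 := 37  bus=[-]  L3: P0=I P1=M P2=I  mem[L3]=0
7. P2: load  L0  bus=[-]  L0: P0=I P1=S P2=S  mem[L0]=44
8. P1: store L0 := 63  bus=[BusUpgr]  L0: P0=I P1=M P2=I  mem[L0]=44
9. P1: load  L3  bus=[-]  L3: P0=I P1=M P2=I  mem[L3]=0
10. P1: store L3 := 45  bus=[-]  L3: P0=I P1=M P2=I  mem[L3]=0
11. P1: store L0 := 86  bus=[-]  L0: P0=I P1=M P2=I  mem[L0]=44
12. P2: store L1 := 88  bus=[BusRdX,Flush]  L1: P0=I P1=I P2=M  mem[L1]=96
13. P2: load  L3  bus=[BusRd,Flush]  L3: P0=I P1=S P2=S  mem[L3]=45
14. P2: store L1 := 71  bus=[-]  L1: P0=I P1=I P2=M  mem[L1]=96
15. P0: load  L1  bus=[BusRd,Flush]  L1: P0=S P1=I P2=S  mem[L1]=71
16. P0: load  L2  bus=[-]  L2: P0=E P1=I P2=I  mem[L2]=60
17. P1: store L2 := 87  bus=[BusRdX]  L2: P0=I P1=M P2=I  mem[L2]=60
18. P2: store L2 := 95  bus=[BusRdX,Flush]  L2: P0=I P1=I P2=M  mem[L2]=87
19. P0: load  L0  bus=[BusRd,Flush]  L0: P0=S P1=S P2=I  mem[L0]=86
20. P1: store L2 := 62  bus=[BusRdX,Flush]  L2: P0=I P1=M P2=I  mem[L2]=95
21. P1: store L2 := 97  bus=[-]  L2: P0=I P1=M P2=I  mem[L2]=95
22. P2: load  L1  bus=[-]  L1: P0=S P1=I P2=S  mem[L1]=71
23. P2: load  L3  bus=[-]  L3: P0=I P1=S P2=S  mem[L3]=45
24. P1: load  L0  bus=[-]  L0: P0=S P1=S P2=I  mem[L0]=86
25. P1: store L1 := 98  bus=[BusRdX]  L1: P0=I P1=M P2=I  mem[L1]=71

bus = BusRdX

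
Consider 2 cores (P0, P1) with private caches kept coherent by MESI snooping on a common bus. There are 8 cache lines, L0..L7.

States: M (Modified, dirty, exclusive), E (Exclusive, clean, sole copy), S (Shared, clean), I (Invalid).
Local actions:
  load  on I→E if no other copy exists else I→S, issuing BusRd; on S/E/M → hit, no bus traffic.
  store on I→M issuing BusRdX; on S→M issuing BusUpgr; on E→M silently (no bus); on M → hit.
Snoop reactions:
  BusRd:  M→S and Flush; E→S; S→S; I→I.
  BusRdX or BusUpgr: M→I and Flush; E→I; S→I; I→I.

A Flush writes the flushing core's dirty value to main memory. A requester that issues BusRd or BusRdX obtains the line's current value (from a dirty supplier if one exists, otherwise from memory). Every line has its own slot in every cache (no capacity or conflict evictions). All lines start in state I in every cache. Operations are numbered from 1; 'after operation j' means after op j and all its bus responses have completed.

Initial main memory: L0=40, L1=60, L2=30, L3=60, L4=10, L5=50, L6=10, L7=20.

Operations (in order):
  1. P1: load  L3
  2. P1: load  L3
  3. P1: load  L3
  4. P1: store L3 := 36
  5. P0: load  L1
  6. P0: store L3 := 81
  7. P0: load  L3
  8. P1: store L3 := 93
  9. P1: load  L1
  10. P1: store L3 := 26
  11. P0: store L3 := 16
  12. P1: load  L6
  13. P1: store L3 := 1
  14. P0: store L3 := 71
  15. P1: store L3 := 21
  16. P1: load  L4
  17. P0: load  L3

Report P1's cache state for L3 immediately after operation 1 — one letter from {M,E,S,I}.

state = E

1. P1: load  L3  bus=[BusRd]  L3: P0=I P1=E  mem[L3]=60
2. P1: load  L3  bus=[-]  L3: P0=I P1=E  mem[L3]=60
3. P1: load  L3  bus=[-]  L3: P0=I P1=E  mem[L3]=60
4. P1: store L3 := 36  bus=[-]  L3: P0=I P1=M  mem[L3]=60
5. P0: load  L1  bus=[BusRd]  L1: P0=E P1=I  mem[L1]=60
6. P0: store L3 := 81  bus=[BusRdX,Flush]  L3: P0=M P1=I  mem[L3]=36
7. P0: load  L3  bus=[-]  L3: P0=M P1=I  mem[L3]=36
8. P1: store L3 := 93  bus=[BusRdX,Flush]  L3: P0=I P1=M  mem[L3]=81
9. P1: load  L1  bus=[BusRd]  L1: P0=S P1=S  mem[L1]=60
10. P1: store L3 := 26  bus=[-]  L3: P0=I P1=M  mem[L3]=81
11. P0: store L3 := 16  bus=[BusRdX,Flush]  L3: P0=M P1=I  mem[L3]=26
12. P1: load  L6  bus=[BusRd]  L6: P0=I P1=E  mem[L6]=10
13. P1: store L3 := 1  bus=[BusRdX,Flush]  L3: P0=I P1=M  mem[L3]=16
14. P0: store L3 := 71  bus=[BusRdX,Flush]  L3: P0=M P1=I  mem[L3]=1
15. P1: store L3 := 21  bus=[BusRdX,Flush]  L3: P0=I P1=M  mem[L3]=71
16. P1: load  L4  bus=[BusRd]  L4: P0=I P1=E  mem[L4]=10
17. P0: load  L3  bus=[BusRd,Flush]  L3: P0=S P1=S  mem[L3]=21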